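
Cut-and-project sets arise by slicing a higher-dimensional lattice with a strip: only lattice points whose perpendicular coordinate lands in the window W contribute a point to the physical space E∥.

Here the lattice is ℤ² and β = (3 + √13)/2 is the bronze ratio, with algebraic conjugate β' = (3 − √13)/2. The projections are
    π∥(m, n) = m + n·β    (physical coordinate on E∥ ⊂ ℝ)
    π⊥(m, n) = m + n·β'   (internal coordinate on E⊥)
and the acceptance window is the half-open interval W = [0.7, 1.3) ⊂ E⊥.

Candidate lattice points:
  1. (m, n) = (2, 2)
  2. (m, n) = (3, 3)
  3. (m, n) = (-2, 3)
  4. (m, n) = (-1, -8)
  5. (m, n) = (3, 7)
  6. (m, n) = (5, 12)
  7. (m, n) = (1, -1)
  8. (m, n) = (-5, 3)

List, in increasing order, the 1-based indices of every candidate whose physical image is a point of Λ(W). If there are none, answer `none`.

Numerically β ≈ 3.3028 and β' = −1/β ≈ -0.3028.
#1 (2,2): internal coord 2 + (2)·β' = +1.3944; +1.3944 ∉ [0.7, 1.3) → out
#2 (3,3): internal coord 3 + (3)·β' = +2.0917; +2.0917 ∉ [0.7, 1.3) → out
#3 (-2,3): internal coord -2 + (3)·β' = -2.9083; -2.9083 ∉ [0.7, 1.3) → out
#4 (-1,-8): internal coord -1 + (-8)·β' = +1.4222; +1.4222 ∉ [0.7, 1.3) → out
#5 (3,7): internal coord 3 + (7)·β' = +0.8806; +0.8806 ∈ [0.7, 1.3) → IN Λ
#6 (5,12): internal coord 5 + (12)·β' = +1.3667; +1.3667 ∉ [0.7, 1.3) → out
#7 (1,-1): internal coord 1 + (-1)·β' = +1.3028; +1.3028 ∉ [0.7, 1.3) → out
#8 (-5,3): internal coord -5 + (3)·β' = -5.9083; -5.9083 ∉ [0.7, 1.3) → out

5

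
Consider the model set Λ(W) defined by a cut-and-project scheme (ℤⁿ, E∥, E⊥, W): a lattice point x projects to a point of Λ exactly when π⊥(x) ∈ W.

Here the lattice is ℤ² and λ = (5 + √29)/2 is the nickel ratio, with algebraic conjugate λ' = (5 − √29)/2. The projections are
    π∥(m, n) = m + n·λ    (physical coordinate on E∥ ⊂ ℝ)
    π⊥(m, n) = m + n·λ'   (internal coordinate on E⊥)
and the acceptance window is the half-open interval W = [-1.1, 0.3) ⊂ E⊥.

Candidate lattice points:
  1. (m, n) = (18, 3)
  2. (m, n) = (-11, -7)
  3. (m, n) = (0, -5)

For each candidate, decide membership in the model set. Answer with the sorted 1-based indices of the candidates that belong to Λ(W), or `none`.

none

λ' = (5−√29)/2 ≈ -0.1926.
[1] lift (18,3): star map gives 17.4223; window check -1.1 ≤ 17.4223 < 0.3 is false → out
[2] lift (-11,-7): star map gives -9.6519; window check -1.1 ≤ -9.6519 < 0.3 is false → out
[3] lift (0,-5): star map gives 0.9629; window check -1.1 ≤ 0.9629 < 0.3 is false → out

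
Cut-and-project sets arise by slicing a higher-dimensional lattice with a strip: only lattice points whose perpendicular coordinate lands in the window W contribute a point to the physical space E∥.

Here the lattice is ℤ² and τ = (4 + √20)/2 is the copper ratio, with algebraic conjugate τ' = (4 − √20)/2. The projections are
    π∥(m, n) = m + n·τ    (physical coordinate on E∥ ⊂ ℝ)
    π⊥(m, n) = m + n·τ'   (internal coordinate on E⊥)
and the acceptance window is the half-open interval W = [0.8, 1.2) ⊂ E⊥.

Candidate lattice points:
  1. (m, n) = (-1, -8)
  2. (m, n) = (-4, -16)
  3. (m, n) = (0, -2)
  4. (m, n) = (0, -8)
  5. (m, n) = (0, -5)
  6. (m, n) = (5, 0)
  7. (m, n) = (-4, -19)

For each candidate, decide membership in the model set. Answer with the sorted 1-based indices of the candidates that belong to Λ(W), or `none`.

Compute τ' = (4−√20)/2 = -0.23607, so π⊥(m,n) = m -0.23607·n.
#1 (-1,-8): internal coord -1 + (-8)·τ' = +0.88854; +0.88854 ∈ [0.8, 1.2) → IN Λ
#2 (-4,-16): internal coord -4 + (-16)·τ' = -0.22291; -0.22291 ∉ [0.8, 1.2) → out
#3 (0,-2): internal coord 0 + (-2)·τ' = +0.47214; +0.47214 ∉ [0.8, 1.2) → out
#4 (0,-8): internal coord 0 + (-8)·τ' = +1.88854; +1.88854 ∉ [0.8, 1.2) → out
#5 (0,-5): internal coord 0 + (-5)·τ' = +1.18034; +1.18034 ∈ [0.8, 1.2) → IN Λ
#6 (5,0): internal coord 5 + (0)·τ' = +5.00000; +5.00000 ∉ [0.8, 1.2) → out
#7 (-4,-19): internal coord -4 + (-19)·τ' = +0.48529; +0.48529 ∉ [0.8, 1.2) → out

1, 5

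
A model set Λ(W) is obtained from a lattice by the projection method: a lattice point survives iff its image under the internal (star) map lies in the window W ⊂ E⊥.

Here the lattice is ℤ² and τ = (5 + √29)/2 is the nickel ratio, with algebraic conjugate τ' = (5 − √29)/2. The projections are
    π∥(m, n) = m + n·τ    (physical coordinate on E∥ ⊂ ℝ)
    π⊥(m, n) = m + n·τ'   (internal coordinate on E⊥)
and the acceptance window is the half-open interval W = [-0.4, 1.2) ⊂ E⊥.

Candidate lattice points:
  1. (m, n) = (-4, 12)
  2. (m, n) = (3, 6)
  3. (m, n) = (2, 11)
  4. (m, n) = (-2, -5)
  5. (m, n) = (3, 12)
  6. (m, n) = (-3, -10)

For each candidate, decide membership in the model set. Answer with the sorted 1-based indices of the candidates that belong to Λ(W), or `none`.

Numerically τ ≈ 5.19258 and τ' = −1/τ ≈ -0.19258.
[1] lift (-4,12): star map gives -6.31099; window check -0.4 ≤ -6.31099 < 1.2 is false → out
[2] lift (3,6): star map gives 1.84451; window check -0.4 ≤ 1.84451 < 1.2 is false → out
[3] lift (2,11): star map gives -0.11841; window check -0.4 ≤ -0.11841 < 1.2 is true → IN Λ
[4] lift (-2,-5): star map gives -1.03709; window check -0.4 ≤ -1.03709 < 1.2 is false → out
[5] lift (3,12): star map gives 0.68901; window check -0.4 ≤ 0.68901 < 1.2 is true → IN Λ
[6] lift (-3,-10): star map gives -1.07418; window check -0.4 ≤ -1.07418 < 1.2 is false → out

3, 5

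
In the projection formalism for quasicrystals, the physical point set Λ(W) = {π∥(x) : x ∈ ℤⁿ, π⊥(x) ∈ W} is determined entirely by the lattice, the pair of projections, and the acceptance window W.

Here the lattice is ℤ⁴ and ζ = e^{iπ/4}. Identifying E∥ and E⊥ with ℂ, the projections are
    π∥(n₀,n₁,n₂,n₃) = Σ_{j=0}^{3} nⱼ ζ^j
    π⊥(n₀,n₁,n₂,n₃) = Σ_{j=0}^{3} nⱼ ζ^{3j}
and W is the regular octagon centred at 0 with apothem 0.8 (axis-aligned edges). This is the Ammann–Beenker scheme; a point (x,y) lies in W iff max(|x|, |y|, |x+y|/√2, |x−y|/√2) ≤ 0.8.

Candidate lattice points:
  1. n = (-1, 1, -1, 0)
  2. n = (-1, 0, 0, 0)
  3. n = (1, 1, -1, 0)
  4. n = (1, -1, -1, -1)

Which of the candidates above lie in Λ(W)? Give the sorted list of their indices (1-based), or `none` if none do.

Internal map: ζ^{3j} for j=0..3 gives (1,0), (−√2/2,√2/2), (0,−1), (√2/2,√2/2).
#1 (-1, 1, -1, 0): internal (-1.70711, 1.70711); octagon support 2.41421 vs apothem 0.8 → ∉ W
#2 (-1, 0, 0, 0): internal (-1.00000, 0.00000); octagon support 1.00000 vs apothem 0.8 → ∉ W
#3 (1, 1, -1, 0): internal (0.29289, 1.70711); octagon support 1.70711 vs apothem 0.8 → ∉ W
#4 (1, -1, -1, -1): internal (1.00000, -0.41421); octagon support 1.00000 vs apothem 0.8 → ∉ W

none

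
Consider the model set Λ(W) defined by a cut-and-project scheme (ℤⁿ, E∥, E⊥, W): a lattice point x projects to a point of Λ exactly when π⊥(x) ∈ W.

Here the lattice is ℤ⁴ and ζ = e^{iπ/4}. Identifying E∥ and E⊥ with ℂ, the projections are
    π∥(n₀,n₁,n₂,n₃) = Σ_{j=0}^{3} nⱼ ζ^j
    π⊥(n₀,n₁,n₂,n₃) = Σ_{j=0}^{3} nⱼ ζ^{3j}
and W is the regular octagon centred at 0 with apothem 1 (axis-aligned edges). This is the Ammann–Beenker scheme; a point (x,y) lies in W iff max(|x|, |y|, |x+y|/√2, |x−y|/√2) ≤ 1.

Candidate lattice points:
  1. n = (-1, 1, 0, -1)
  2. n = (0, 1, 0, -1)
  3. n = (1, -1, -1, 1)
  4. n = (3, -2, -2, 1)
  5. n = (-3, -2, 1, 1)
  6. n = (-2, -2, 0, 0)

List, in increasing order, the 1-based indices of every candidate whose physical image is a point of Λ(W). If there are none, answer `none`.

none

Internal map: ζ^{3j} for j=0..3 gives (1,0), (−√2/2,√2/2), (0,−1), (√2/2,√2/2).
candidate 1: n = (-1, 1, 0, -1) → π⊥ ≈ (-2.414214, +0.000000); max(|x|,|y|,|x±y|/√2) = 2.414214 > 1 ⇒ ∉ W
candidate 2: n = (0, 1, 0, -1) → π⊥ ≈ (-1.414214, +0.000000); max(|x|,|y|,|x±y|/√2) = 1.414214 > 1 ⇒ ∉ W
candidate 3: n = (1, -1, -1, 1) → π⊥ ≈ (+2.414214, +1.000000); max(|x|,|y|,|x±y|/√2) = 2.414214 > 1 ⇒ ∉ W
candidate 4: n = (3, -2, -2, 1) → π⊥ ≈ (+5.121320, +1.292893); max(|x|,|y|,|x±y|/√2) = 5.121320 > 1 ⇒ ∉ W
candidate 5: n = (-3, -2, 1, 1) → π⊥ ≈ (-0.878680, -1.707107); max(|x|,|y|,|x±y|/√2) = 1.828427 > 1 ⇒ ∉ W
candidate 6: n = (-2, -2, 0, 0) → π⊥ ≈ (-0.585786, -1.414214); max(|x|,|y|,|x±y|/√2) = 1.414214 > 1 ⇒ ∉ W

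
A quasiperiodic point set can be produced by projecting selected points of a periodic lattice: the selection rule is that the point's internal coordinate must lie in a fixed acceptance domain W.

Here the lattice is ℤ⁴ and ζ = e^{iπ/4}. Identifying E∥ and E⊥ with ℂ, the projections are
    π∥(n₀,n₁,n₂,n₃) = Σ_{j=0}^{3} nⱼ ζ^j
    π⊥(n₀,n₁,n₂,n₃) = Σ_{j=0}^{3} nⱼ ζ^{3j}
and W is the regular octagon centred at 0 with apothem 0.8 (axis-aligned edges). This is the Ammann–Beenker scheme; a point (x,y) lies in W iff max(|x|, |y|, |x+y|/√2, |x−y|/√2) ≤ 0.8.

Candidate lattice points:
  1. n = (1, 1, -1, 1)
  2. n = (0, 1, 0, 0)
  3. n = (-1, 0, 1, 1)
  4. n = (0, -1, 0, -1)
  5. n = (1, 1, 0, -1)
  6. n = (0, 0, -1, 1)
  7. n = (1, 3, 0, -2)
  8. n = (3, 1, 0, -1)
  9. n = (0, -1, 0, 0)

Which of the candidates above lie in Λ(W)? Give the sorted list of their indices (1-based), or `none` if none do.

3, 5

Internal map: ζ^{3j} for j=0..3 gives (1,0), (−√2/2,√2/2), (0,−1), (√2/2,√2/2).
#1 (1, 1, -1, 1): internal (1.00000, 2.41421); octagon support 2.41421 vs apothem 0.8 → ∉ W
#2 (0, 1, 0, 0): internal (-0.70711, 0.70711); octagon support 1.00000 vs apothem 0.8 → ∉ W
#3 (-1, 0, 1, 1): internal (-0.29289, -0.29289); octagon support 0.41421 vs apothem 0.8 → ∈ W
#4 (0, -1, 0, -1): internal (0.00000, -1.41421); octagon support 1.41421 vs apothem 0.8 → ∉ W
#5 (1, 1, 0, -1): internal (-0.41421, 0.00000); octagon support 0.41421 vs apothem 0.8 → ∈ W
#6 (0, 0, -1, 1): internal (0.70711, 1.70711); octagon support 1.70711 vs apothem 0.8 → ∉ W
#7 (1, 3, 0, -2): internal (-2.53553, 0.70711); octagon support 2.53553 vs apothem 0.8 → ∉ W
#8 (3, 1, 0, -1): internal (1.58579, 0.00000); octagon support 1.58579 vs apothem 0.8 → ∉ W
#9 (0, -1, 0, 0): internal (0.70711, -0.70711); octagon support 1.00000 vs apothem 0.8 → ∉ W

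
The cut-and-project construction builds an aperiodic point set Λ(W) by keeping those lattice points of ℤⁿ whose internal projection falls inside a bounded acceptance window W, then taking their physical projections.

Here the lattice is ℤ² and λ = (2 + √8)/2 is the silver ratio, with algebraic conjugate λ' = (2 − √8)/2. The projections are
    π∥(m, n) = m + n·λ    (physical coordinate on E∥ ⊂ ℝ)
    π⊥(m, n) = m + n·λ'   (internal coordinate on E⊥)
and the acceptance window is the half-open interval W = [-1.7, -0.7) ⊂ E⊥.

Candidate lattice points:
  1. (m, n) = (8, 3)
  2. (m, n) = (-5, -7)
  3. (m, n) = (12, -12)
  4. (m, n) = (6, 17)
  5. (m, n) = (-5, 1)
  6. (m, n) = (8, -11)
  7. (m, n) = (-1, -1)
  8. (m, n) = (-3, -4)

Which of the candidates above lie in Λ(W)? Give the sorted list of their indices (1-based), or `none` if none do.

4, 8

Compute λ' = (2−√8)/2 = -0.4142, so π⊥(m,n) = m -0.4142·n.
candidate 1: (m,n)=(8,3) → π∥ = 8+3·λ ≈ 15.2426, π⊥ = 8+3·λ' ≈ 6.7574 ∉ [-1.7, -0.7) ⇒ out
candidate 2: (m,n)=(-5,-7) → π∥ = -5-7·λ ≈ -21.8995, π⊥ = -5-7·λ' ≈ -2.1005 ∉ [-1.7, -0.7) ⇒ out
candidate 3: (m,n)=(12,-12) → π∥ = 12-12·λ ≈ -16.9706, π⊥ = 12-12·λ' ≈ 16.9706 ∉ [-1.7, -0.7) ⇒ out
candidate 4: (m,n)=(6,17) → π∥ = 6+17·λ ≈ 47.0416, π⊥ = 6+17·λ' ≈ -1.0416 ∈ [-1.7, -0.7) ⇒ IN Λ
candidate 5: (m,n)=(-5,1) → π∥ = -5+1·λ ≈ -2.5858, π⊥ = -5+1·λ' ≈ -5.4142 ∉ [-1.7, -0.7) ⇒ out
candidate 6: (m,n)=(8,-11) → π∥ = 8-11·λ ≈ -18.5563, π⊥ = 8-11·λ' ≈ 12.5563 ∉ [-1.7, -0.7) ⇒ out
candidate 7: (m,n)=(-1,-1) → π∥ = -1-1·λ ≈ -3.4142, π⊥ = -1-1·λ' ≈ -0.5858 ∉ [-1.7, -0.7) ⇒ out
candidate 8: (m,n)=(-3,-4) → π∥ = -3-4·λ ≈ -12.6569, π⊥ = -3-4·λ' ≈ -1.3431 ∈ [-1.7, -0.7) ⇒ IN Λ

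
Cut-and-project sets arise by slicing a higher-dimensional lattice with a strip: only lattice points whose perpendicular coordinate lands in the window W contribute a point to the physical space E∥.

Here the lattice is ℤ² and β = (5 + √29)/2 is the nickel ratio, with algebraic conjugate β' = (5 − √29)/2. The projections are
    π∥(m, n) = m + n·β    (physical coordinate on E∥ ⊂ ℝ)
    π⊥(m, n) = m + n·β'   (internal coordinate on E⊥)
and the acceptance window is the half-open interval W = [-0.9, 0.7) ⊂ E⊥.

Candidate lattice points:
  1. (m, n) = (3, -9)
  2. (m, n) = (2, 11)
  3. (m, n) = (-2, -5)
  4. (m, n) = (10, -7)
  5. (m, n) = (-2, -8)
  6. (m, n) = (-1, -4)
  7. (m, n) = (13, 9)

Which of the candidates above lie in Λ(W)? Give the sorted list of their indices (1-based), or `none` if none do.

β' = (5−√29)/2 ≈ -0.19258.
#1 (3,-9): internal coord 3 + (-9)·β' = +4.73324; +4.73324 ∉ [-0.9, 0.7) → out
#2 (2,11): internal coord 2 + (11)·β' = -0.11841; -0.11841 ∈ [-0.9, 0.7) → IN Λ
#3 (-2,-5): internal coord -2 + (-5)·β' = -1.03709; -1.03709 ∉ [-0.9, 0.7) → out
#4 (10,-7): internal coord 10 + (-7)·β' = +11.34808; +11.34808 ∉ [-0.9, 0.7) → out
#5 (-2,-8): internal coord -2 + (-8)·β' = -0.45934; -0.45934 ∈ [-0.9, 0.7) → IN Λ
#6 (-1,-4): internal coord -1 + (-4)·β' = -0.22967; -0.22967 ∈ [-0.9, 0.7) → IN Λ
#7 (13,9): internal coord 13 + (9)·β' = +11.26676; +11.26676 ∉ [-0.9, 0.7) → out

2, 5, 6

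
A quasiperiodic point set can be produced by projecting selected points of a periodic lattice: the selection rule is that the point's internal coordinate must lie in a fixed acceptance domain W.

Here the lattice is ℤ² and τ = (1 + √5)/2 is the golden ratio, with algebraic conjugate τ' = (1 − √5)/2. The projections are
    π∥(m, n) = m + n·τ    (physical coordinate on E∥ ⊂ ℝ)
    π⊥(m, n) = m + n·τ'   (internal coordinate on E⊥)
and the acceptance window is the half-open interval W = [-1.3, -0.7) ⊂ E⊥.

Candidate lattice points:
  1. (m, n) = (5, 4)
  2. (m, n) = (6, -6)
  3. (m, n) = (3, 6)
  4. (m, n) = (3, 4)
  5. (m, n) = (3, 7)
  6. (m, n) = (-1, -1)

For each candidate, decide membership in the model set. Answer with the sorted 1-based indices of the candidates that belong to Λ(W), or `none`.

Compute τ' = (1−√5)/2 = -0.61803, so π⊥(m,n) = m -0.61803·n.
#1 (5,4): internal coord 5 + (4)·τ' = +2.52786; +2.52786 ∉ [-1.3, -0.7) → out
#2 (6,-6): internal coord 6 + (-6)·τ' = +9.70820; +9.70820 ∉ [-1.3, -0.7) → out
#3 (3,6): internal coord 3 + (6)·τ' = -0.70820; -0.70820 ∈ [-1.3, -0.7) → IN Λ
#4 (3,4): internal coord 3 + (4)·τ' = +0.52786; +0.52786 ∉ [-1.3, -0.7) → out
#5 (3,7): internal coord 3 + (7)·τ' = -1.32624; -1.32624 ∉ [-1.3, -0.7) → out
#6 (-1,-1): internal coord -1 + (-1)·τ' = -0.38197; -0.38197 ∉ [-1.3, -0.7) → out

3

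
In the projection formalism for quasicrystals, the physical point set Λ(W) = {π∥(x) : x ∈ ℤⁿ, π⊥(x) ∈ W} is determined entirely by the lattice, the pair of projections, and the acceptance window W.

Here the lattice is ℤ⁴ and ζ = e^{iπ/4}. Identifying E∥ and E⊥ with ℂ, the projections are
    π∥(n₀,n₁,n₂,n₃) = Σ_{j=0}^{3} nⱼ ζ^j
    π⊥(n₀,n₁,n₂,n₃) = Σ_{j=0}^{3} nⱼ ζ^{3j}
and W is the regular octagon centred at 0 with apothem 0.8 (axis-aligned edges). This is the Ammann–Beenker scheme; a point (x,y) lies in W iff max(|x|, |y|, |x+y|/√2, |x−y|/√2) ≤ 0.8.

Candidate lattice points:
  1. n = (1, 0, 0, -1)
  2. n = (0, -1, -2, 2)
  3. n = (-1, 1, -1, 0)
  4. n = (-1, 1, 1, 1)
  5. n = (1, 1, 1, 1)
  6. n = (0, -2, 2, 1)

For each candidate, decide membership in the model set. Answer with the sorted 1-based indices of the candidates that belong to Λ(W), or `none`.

1

Internal map: ζ^{3j} for j=0..3 gives (1,0), (−√2/2,√2/2), (0,−1), (√2/2,√2/2).
#1 (1, 0, 0, -1): internal (0.29289, -0.70711); octagon support 0.70711 vs apothem 0.8 → ∈ W
#2 (0, -1, -2, 2): internal (2.12132, 2.70711); octagon support 3.41421 vs apothem 0.8 → ∉ W
#3 (-1, 1, -1, 0): internal (-1.70711, 1.70711); octagon support 2.41421 vs apothem 0.8 → ∉ W
#4 (-1, 1, 1, 1): internal (-1.00000, 0.41421); octagon support 1.00000 vs apothem 0.8 → ∉ W
#5 (1, 1, 1, 1): internal (1.00000, 0.41421); octagon support 1.00000 vs apothem 0.8 → ∉ W
#6 (0, -2, 2, 1): internal (2.12132, -2.70711); octagon support 3.41421 vs apothem 0.8 → ∉ W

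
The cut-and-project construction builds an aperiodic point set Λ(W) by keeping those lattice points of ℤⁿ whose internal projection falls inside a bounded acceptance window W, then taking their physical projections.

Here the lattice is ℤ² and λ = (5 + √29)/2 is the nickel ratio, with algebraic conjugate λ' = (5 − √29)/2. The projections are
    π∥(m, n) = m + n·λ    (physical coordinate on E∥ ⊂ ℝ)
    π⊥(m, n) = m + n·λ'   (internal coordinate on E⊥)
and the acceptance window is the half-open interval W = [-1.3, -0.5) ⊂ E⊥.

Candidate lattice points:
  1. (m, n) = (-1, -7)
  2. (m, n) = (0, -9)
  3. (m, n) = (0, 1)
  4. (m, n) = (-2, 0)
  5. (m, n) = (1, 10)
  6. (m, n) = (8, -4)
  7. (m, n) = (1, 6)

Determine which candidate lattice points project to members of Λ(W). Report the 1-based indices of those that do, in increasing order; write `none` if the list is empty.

5

λ' = (5−√29)/2 ≈ -0.192582.
[1] lift (-1,-7): star map gives 0.348077; window check -1.3 ≤ 0.348077 < -0.5 is false → out
[2] lift (0,-9): star map gives 1.733242; window check -1.3 ≤ 1.733242 < -0.5 is false → out
[3] lift (0,1): star map gives -0.192582; window check -1.3 ≤ -0.192582 < -0.5 is false → out
[4] lift (-2,0): star map gives -2.000000; window check -1.3 ≤ -2.000000 < -0.5 is false → out
[5] lift (1,10): star map gives -0.925824; window check -1.3 ≤ -0.925824 < -0.5 is true → IN Λ
[6] lift (8,-4): star map gives 8.770330; window check -1.3 ≤ 8.770330 < -0.5 is false → out
[7] lift (1,6): star map gives -0.155494; window check -1.3 ≤ -0.155494 < -0.5 is false → out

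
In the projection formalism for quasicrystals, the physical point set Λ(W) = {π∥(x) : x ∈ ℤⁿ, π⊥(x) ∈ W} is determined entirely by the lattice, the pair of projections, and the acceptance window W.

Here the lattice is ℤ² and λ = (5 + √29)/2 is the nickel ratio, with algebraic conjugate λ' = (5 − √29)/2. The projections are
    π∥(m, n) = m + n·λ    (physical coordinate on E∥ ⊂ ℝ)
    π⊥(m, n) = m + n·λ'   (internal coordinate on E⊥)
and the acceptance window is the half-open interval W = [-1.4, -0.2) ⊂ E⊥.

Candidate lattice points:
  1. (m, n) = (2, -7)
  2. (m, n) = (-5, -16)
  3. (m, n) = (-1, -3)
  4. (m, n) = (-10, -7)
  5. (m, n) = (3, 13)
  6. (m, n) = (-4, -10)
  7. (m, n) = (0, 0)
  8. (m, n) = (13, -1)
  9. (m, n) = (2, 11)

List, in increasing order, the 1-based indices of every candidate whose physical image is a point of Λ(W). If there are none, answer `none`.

3

Compute λ' = (5−√29)/2 = -0.19258, so π⊥(m,n) = m -0.19258·n.
[1] lift (2,-7): star map gives 3.34808; window check -1.4 ≤ 3.34808 < -0.2 is false → out
[2] lift (-5,-16): star map gives -1.91868; window check -1.4 ≤ -1.91868 < -0.2 is false → out
[3] lift (-1,-3): star map gives -0.42225; window check -1.4 ≤ -0.42225 < -0.2 is true → IN Λ
[4] lift (-10,-7): star map gives -8.65192; window check -1.4 ≤ -8.65192 < -0.2 is false → out
[5] lift (3,13): star map gives 0.49643; window check -1.4 ≤ 0.49643 < -0.2 is false → out
[6] lift (-4,-10): star map gives -2.07418; window check -1.4 ≤ -2.07418 < -0.2 is false → out
[7] lift (0,0): star map gives 0.00000; window check -1.4 ≤ 0.00000 < -0.2 is false → out
[8] lift (13,-1): star map gives 13.19258; window check -1.4 ≤ 13.19258 < -0.2 is false → out
[9] lift (2,11): star map gives -0.11841; window check -1.4 ≤ -0.11841 < -0.2 is false → out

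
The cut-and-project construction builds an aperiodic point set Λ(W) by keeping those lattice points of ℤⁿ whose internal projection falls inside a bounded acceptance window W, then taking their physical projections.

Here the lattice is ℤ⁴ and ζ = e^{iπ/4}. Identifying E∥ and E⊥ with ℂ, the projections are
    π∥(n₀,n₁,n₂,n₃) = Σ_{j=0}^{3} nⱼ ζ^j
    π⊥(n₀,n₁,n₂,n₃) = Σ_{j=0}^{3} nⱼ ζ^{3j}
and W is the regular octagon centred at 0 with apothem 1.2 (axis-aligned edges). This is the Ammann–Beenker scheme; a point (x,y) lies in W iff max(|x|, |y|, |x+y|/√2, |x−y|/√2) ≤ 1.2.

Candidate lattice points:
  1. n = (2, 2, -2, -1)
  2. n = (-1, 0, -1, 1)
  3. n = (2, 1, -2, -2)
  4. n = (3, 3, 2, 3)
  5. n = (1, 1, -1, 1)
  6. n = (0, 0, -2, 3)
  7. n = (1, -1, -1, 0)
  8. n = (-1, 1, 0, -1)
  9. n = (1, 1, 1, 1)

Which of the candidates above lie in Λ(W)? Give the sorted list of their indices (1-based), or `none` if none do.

9

π⊥(n) = n₀ + n₁ζ³ + n₂ζ⁶ + n₃ζ⁹ where ζ = e^{iπ/4}.
#1 (2, 2, -2, -1): internal (-0.12132, 2.70711); octagon support 2.70711 vs apothem 1.2 → ∉ W
#2 (-1, 0, -1, 1): internal (-0.29289, 1.70711); octagon support 1.70711 vs apothem 1.2 → ∉ W
#3 (2, 1, -2, -2): internal (-0.12132, 1.29289); octagon support 1.29289 vs apothem 1.2 → ∉ W
#4 (3, 3, 2, 3): internal (3.00000, 2.24264); octagon support 3.70711 vs apothem 1.2 → ∉ W
#5 (1, 1, -1, 1): internal (1.00000, 2.41421); octagon support 2.41421 vs apothem 1.2 → ∉ W
#6 (0, 0, -2, 3): internal (2.12132, 4.12132); octagon support 4.41421 vs apothem 1.2 → ∉ W
#7 (1, -1, -1, 0): internal (1.70711, 0.29289); octagon support 1.70711 vs apothem 1.2 → ∉ W
#8 (-1, 1, 0, -1): internal (-2.41421, 0.00000); octagon support 2.41421 vs apothem 1.2 → ∉ W
#9 (1, 1, 1, 1): internal (1.00000, 0.41421); octagon support 1.00000 vs apothem 1.2 → ∈ W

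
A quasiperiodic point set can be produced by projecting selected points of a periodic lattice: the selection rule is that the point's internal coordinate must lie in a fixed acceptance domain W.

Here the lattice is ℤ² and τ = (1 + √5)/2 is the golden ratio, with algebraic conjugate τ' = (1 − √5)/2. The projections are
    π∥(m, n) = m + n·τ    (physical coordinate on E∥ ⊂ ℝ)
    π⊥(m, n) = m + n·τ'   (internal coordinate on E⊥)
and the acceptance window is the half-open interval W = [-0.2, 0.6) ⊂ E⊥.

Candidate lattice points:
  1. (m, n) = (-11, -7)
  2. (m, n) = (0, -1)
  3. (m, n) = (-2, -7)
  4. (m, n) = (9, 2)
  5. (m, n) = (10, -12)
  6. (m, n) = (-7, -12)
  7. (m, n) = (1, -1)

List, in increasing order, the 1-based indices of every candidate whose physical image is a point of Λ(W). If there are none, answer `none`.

6

Numerically τ ≈ 1.618034 and τ' = −1/τ ≈ -0.618034.
candidate 1: (m,n)=(-11,-7) → π∥ = -11-7·τ ≈ -22.326238, π⊥ = -11-7·τ' ≈ -6.673762 ∉ [-0.2, 0.6) ⇒ out
candidate 2: (m,n)=(0,-1) → π∥ = 0-1·τ ≈ -1.618034, π⊥ = 0-1·τ' ≈ 0.618034 ∉ [-0.2, 0.6) ⇒ out
candidate 3: (m,n)=(-2,-7) → π∥ = -2-7·τ ≈ -13.326238, π⊥ = -2-7·τ' ≈ 2.326238 ∉ [-0.2, 0.6) ⇒ out
candidate 4: (m,n)=(9,2) → π∥ = 9+2·τ ≈ 12.236068, π⊥ = 9+2·τ' ≈ 7.763932 ∉ [-0.2, 0.6) ⇒ out
candidate 5: (m,n)=(10,-12) → π∥ = 10-12·τ ≈ -9.416408, π⊥ = 10-12·τ' ≈ 17.416408 ∉ [-0.2, 0.6) ⇒ out
candidate 6: (m,n)=(-7,-12) → π∥ = -7-12·τ ≈ -26.416408, π⊥ = -7-12·τ' ≈ 0.416408 ∈ [-0.2, 0.6) ⇒ IN Λ
candidate 7: (m,n)=(1,-1) → π∥ = 1-1·τ ≈ -0.618034, π⊥ = 1-1·τ' ≈ 1.618034 ∉ [-0.2, 0.6) ⇒ out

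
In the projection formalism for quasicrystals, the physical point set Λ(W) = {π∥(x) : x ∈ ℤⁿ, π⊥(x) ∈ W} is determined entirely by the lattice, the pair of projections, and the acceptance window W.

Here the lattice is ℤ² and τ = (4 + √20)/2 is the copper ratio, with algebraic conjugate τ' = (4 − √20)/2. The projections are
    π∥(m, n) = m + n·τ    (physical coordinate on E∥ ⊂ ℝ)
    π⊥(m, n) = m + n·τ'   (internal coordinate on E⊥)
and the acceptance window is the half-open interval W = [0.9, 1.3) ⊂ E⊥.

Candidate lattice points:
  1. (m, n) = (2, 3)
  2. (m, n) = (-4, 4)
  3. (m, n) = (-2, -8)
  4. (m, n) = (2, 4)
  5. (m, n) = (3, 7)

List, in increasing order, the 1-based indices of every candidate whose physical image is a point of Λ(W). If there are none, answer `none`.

Compute τ' = (4−√20)/2 = -0.236068, so π⊥(m,n) = m -0.236068·n.
[1] lift (2,3): star map gives 1.291796; window check 0.9 ≤ 1.291796 < 1.3 is true → IN Λ
[2] lift (-4,4): star map gives -4.944272; window check 0.9 ≤ -4.944272 < 1.3 is false → out
[3] lift (-2,-8): star map gives -0.111456; window check 0.9 ≤ -0.111456 < 1.3 is false → out
[4] lift (2,4): star map gives 1.055728; window check 0.9 ≤ 1.055728 < 1.3 is true → IN Λ
[5] lift (3,7): star map gives 1.347524; window check 0.9 ≤ 1.347524 < 1.3 is false → out

1, 4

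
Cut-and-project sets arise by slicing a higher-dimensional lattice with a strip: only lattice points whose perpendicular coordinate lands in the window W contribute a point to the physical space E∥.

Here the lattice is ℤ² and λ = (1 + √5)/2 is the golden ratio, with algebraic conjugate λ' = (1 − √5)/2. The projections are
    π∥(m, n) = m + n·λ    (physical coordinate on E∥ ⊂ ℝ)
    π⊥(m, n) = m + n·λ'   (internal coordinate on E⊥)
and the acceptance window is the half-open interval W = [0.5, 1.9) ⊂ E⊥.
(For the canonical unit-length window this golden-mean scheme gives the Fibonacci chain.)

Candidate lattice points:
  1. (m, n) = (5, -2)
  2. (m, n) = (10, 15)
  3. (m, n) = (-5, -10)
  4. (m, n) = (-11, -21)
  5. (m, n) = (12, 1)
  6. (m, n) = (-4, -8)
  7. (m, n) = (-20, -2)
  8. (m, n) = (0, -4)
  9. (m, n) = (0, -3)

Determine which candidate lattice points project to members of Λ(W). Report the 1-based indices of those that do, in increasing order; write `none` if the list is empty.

2, 3, 6, 9

Numerically λ ≈ 1.6180 and λ' = −1/λ ≈ -0.6180.
#1 (5,-2): internal coord 5 + (-2)·λ' = +6.2361; +6.2361 ∉ [0.5, 1.9) → out
#2 (10,15): internal coord 10 + (15)·λ' = +0.7295; +0.7295 ∈ [0.5, 1.9) → IN Λ
#3 (-5,-10): internal coord -5 + (-10)·λ' = +1.1803; +1.1803 ∈ [0.5, 1.9) → IN Λ
#4 (-11,-21): internal coord -11 + (-21)·λ' = +1.9787; +1.9787 ∉ [0.5, 1.9) → out
#5 (12,1): internal coord 12 + (1)·λ' = +11.3820; +11.3820 ∉ [0.5, 1.9) → out
#6 (-4,-8): internal coord -4 + (-8)·λ' = +0.9443; +0.9443 ∈ [0.5, 1.9) → IN Λ
#7 (-20,-2): internal coord -20 + (-2)·λ' = -18.7639; -18.7639 ∉ [0.5, 1.9) → out
#8 (0,-4): internal coord 0 + (-4)·λ' = +2.4721; +2.4721 ∉ [0.5, 1.9) → out
#9 (0,-3): internal coord 0 + (-3)·λ' = +1.8541; +1.8541 ∈ [0.5, 1.9) → IN Λ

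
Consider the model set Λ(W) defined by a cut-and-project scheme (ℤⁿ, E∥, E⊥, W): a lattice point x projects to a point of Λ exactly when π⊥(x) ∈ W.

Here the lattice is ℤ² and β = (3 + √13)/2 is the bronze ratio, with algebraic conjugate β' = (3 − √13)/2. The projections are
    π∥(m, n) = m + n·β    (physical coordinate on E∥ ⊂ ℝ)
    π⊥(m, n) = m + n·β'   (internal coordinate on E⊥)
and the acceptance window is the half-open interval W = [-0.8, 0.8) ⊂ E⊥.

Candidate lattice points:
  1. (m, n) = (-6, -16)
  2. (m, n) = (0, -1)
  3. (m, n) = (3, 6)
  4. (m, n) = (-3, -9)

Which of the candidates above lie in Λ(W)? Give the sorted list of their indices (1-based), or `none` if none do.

2, 4

Numerically β ≈ 3.30278 and β' = −1/β ≈ -0.30278.
#1 (-6,-16): internal coord -6 + (-16)·β' = -1.15559; -1.15559 ∉ [-0.8, 0.8) → out
#2 (0,-1): internal coord 0 + (-1)·β' = +0.30278; +0.30278 ∈ [-0.8, 0.8) → IN Λ
#3 (3,6): internal coord 3 + (6)·β' = +1.18335; +1.18335 ∉ [-0.8, 0.8) → out
#4 (-3,-9): internal coord -3 + (-9)·β' = -0.27502; -0.27502 ∈ [-0.8, 0.8) → IN Λ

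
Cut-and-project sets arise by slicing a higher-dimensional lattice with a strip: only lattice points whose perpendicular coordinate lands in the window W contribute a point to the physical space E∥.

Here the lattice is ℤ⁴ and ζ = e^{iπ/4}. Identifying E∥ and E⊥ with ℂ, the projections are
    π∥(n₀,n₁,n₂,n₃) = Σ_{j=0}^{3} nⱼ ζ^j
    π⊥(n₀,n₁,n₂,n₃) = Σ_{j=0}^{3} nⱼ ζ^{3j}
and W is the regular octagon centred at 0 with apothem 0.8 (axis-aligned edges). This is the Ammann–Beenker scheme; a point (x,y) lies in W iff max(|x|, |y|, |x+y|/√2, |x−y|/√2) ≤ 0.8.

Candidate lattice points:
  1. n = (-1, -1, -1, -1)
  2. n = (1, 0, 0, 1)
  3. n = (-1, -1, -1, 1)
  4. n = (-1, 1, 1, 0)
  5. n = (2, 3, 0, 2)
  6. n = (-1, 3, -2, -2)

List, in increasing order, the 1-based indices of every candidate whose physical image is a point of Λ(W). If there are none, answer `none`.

none

Internal map: ζ^{3j} for j=0..3 gives (1,0), (−√2/2,√2/2), (0,−1), (√2/2,√2/2).
candidate 1: n = (-1, -1, -1, -1) → π⊥ ≈ (-1.00000, -0.41421); max(|x|,|y|,|x±y|/√2) = 1.00000 > 0.8 ⇒ ∉ W
candidate 2: n = (1, 0, 0, 1) → π⊥ ≈ (+1.70711, +0.70711); max(|x|,|y|,|x±y|/√2) = 1.70711 > 0.8 ⇒ ∉ W
candidate 3: n = (-1, -1, -1, 1) → π⊥ ≈ (+0.41421, +1.00000); max(|x|,|y|,|x±y|/√2) = 1.00000 > 0.8 ⇒ ∉ W
candidate 4: n = (-1, 1, 1, 0) → π⊥ ≈ (-1.70711, -0.29289); max(|x|,|y|,|x±y|/√2) = 1.70711 > 0.8 ⇒ ∉ W
candidate 5: n = (2, 3, 0, 2) → π⊥ ≈ (+1.29289, +3.53553); max(|x|,|y|,|x±y|/√2) = 3.53553 > 0.8 ⇒ ∉ W
candidate 6: n = (-1, 3, -2, -2) → π⊥ ≈ (-4.53553, +2.70711); max(|x|,|y|,|x±y|/√2) = 5.12132 > 0.8 ⇒ ∉ W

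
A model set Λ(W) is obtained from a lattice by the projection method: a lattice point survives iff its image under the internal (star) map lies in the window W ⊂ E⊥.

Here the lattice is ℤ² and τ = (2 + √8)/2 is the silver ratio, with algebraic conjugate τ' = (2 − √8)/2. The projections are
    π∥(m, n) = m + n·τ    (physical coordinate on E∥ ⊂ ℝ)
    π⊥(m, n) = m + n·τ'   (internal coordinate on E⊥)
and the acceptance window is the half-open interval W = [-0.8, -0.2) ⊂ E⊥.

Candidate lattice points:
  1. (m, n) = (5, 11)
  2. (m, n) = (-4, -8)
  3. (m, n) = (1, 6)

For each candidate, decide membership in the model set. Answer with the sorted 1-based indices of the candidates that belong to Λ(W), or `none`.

Compute τ' = (2−√8)/2 = -0.41421, so π⊥(m,n) = m -0.41421·n.
#1 (5,11): internal coord 5 + (11)·τ' = +0.44365; +0.44365 ∉ [-0.8, -0.2) → out
#2 (-4,-8): internal coord -4 + (-8)·τ' = -0.68629; -0.68629 ∈ [-0.8, -0.2) → IN Λ
#3 (1,6): internal coord 1 + (6)·τ' = -1.48528; -1.48528 ∉ [-0.8, -0.2) → out

2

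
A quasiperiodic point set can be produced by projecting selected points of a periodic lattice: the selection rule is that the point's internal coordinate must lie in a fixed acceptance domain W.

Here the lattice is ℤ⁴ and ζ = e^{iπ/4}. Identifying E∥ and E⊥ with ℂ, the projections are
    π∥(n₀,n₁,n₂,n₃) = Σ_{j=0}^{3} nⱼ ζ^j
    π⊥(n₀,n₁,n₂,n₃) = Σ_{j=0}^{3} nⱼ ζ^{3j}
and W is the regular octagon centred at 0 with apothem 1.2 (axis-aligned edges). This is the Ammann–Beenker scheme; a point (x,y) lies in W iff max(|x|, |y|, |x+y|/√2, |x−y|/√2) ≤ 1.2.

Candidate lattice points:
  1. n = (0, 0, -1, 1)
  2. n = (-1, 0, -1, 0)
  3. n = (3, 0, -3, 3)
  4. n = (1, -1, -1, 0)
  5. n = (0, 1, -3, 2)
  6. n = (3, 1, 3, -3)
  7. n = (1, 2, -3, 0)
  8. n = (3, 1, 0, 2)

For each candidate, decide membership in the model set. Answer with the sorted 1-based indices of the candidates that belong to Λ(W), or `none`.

With ζ = e^{iπ/4} the internal vectors are ζ^0,ζ^3,ζ^6,ζ^9.
#1 (0, 0, -1, 1): internal (0.70711, 1.70711); octagon support 1.70711 vs apothem 1.2 → ∉ W
#2 (-1, 0, -1, 0): internal (-1.00000, 1.00000); octagon support 1.41421 vs apothem 1.2 → ∉ W
#3 (3, 0, -3, 3): internal (5.12132, 5.12132); octagon support 7.24264 vs apothem 1.2 → ∉ W
#4 (1, -1, -1, 0): internal (1.70711, 0.29289); octagon support 1.70711 vs apothem 1.2 → ∉ W
#5 (0, 1, -3, 2): internal (0.70711, 5.12132); octagon support 5.12132 vs apothem 1.2 → ∉ W
#6 (3, 1, 3, -3): internal (0.17157, -4.41421); octagon support 4.41421 vs apothem 1.2 → ∉ W
#7 (1, 2, -3, 0): internal (-0.41421, 4.41421); octagon support 4.41421 vs apothem 1.2 → ∉ W
#8 (3, 1, 0, 2): internal (3.70711, 2.12132); octagon support 4.12132 vs apothem 1.2 → ∉ W

none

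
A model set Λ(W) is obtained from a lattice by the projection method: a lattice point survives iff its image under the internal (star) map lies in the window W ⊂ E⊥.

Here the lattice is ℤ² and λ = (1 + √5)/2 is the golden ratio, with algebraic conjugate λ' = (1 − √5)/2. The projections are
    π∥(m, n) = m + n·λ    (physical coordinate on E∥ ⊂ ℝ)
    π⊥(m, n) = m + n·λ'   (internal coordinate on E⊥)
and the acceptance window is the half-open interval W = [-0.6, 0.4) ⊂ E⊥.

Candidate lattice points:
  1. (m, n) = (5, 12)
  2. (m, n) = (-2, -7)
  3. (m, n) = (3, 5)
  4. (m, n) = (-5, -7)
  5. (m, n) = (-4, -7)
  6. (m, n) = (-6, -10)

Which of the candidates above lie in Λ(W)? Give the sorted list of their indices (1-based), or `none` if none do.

3, 5, 6

λ' = (1−√5)/2 ≈ -0.61803.
#1 (5,12): internal coord 5 + (12)·λ' = -2.41641; -2.41641 ∉ [-0.6, 0.4) → out
#2 (-2,-7): internal coord -2 + (-7)·λ' = +2.32624; +2.32624 ∉ [-0.6, 0.4) → out
#3 (3,5): internal coord 3 + (5)·λ' = -0.09017; -0.09017 ∈ [-0.6, 0.4) → IN Λ
#4 (-5,-7): internal coord -5 + (-7)·λ' = -0.67376; -0.67376 ∉ [-0.6, 0.4) → out
#5 (-4,-7): internal coord -4 + (-7)·λ' = +0.32624; +0.32624 ∈ [-0.6, 0.4) → IN Λ
#6 (-6,-10): internal coord -6 + (-10)·λ' = +0.18034; +0.18034 ∈ [-0.6, 0.4) → IN Λ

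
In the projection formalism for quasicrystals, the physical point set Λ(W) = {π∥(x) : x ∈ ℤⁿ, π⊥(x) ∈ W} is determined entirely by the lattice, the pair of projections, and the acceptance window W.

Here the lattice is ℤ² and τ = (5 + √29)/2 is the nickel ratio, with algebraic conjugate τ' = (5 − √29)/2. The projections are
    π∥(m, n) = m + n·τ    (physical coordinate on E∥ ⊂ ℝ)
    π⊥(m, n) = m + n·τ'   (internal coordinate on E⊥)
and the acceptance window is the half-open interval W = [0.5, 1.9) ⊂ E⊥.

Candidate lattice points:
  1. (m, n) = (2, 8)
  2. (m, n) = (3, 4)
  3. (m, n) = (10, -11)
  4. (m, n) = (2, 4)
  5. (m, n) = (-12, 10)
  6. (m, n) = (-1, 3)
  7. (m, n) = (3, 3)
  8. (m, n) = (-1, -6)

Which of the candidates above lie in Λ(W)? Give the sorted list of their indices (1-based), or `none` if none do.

τ' = (5−√29)/2 ≈ -0.192582.
candidate 1: (m,n)=(2,8) → π∥ = 2+8·τ ≈ 43.540659, π⊥ = 2+8·τ' ≈ 0.459341 ∉ [0.5, 1.9) ⇒ out
candidate 2: (m,n)=(3,4) → π∥ = 3+4·τ ≈ 23.770330, π⊥ = 3+4·τ' ≈ 2.229670 ∉ [0.5, 1.9) ⇒ out
candidate 3: (m,n)=(10,-11) → π∥ = 10-11·τ ≈ -47.118406, π⊥ = 10-11·τ' ≈ 12.118406 ∉ [0.5, 1.9) ⇒ out
candidate 4: (m,n)=(2,4) → π∥ = 2+4·τ ≈ 22.770330, π⊥ = 2+4·τ' ≈ 1.229670 ∈ [0.5, 1.9) ⇒ IN Λ
candidate 5: (m,n)=(-12,10) → π∥ = -12+10·τ ≈ 39.925824, π⊥ = -12+10·τ' ≈ -13.925824 ∉ [0.5, 1.9) ⇒ out
candidate 6: (m,n)=(-1,3) → π∥ = -1+3·τ ≈ 14.577747, π⊥ = -1+3·τ' ≈ -1.577747 ∉ [0.5, 1.9) ⇒ out
candidate 7: (m,n)=(3,3) → π∥ = 3+3·τ ≈ 18.577747, π⊥ = 3+3·τ' ≈ 2.422253 ∉ [0.5, 1.9) ⇒ out
candidate 8: (m,n)=(-1,-6) → π∥ = -1-6·τ ≈ -32.155494, π⊥ = -1-6·τ' ≈ 0.155494 ∉ [0.5, 1.9) ⇒ out

4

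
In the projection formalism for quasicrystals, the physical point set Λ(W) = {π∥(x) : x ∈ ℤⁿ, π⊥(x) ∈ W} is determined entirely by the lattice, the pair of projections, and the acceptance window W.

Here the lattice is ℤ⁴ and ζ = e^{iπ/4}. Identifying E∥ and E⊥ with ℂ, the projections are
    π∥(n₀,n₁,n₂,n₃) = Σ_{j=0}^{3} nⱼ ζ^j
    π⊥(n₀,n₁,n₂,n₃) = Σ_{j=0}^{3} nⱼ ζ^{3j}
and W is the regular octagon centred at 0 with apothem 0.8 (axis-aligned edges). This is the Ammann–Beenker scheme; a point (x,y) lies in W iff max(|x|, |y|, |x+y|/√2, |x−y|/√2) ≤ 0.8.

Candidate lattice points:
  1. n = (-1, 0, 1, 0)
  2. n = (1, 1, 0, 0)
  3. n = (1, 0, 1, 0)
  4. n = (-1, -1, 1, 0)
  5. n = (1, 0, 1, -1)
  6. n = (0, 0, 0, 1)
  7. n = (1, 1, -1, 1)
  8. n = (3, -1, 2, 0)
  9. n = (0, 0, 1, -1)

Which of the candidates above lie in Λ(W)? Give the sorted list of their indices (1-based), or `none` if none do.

2

Internal map: ζ^{3j} for j=0..3 gives (1,0), (−√2/2,√2/2), (0,−1), (√2/2,√2/2).
candidate 1: n = (-1, 0, 1, 0) → π⊥ ≈ (-1.000000, -1.000000); max(|x|,|y|,|x±y|/√2) = 1.414214 > 0.8 ⇒ ∉ W
candidate 2: n = (1, 1, 0, 0) → π⊥ ≈ (+0.292893, +0.707107); max(|x|,|y|,|x±y|/√2) = 0.707107 ≤ 0.8 ⇒ ∈ W
candidate 3: n = (1, 0, 1, 0) → π⊥ ≈ (+1.000000, -1.000000); max(|x|,|y|,|x±y|/√2) = 1.414214 > 0.8 ⇒ ∉ W
candidate 4: n = (-1, -1, 1, 0) → π⊥ ≈ (-0.292893, -1.707107); max(|x|,|y|,|x±y|/√2) = 1.707107 > 0.8 ⇒ ∉ W
candidate 5: n = (1, 0, 1, -1) → π⊥ ≈ (+0.292893, -1.707107); max(|x|,|y|,|x±y|/√2) = 1.707107 > 0.8 ⇒ ∉ W
candidate 6: n = (0, 0, 0, 1) → π⊥ ≈ (+0.707107, +0.707107); max(|x|,|y|,|x±y|/√2) = 1.000000 > 0.8 ⇒ ∉ W
candidate 7: n = (1, 1, -1, 1) → π⊥ ≈ (+1.000000, +2.414214); max(|x|,|y|,|x±y|/√2) = 2.414214 > 0.8 ⇒ ∉ W
candidate 8: n = (3, -1, 2, 0) → π⊥ ≈ (+3.707107, -2.707107); max(|x|,|y|,|x±y|/√2) = 4.535534 > 0.8 ⇒ ∉ W
candidate 9: n = (0, 0, 1, -1) → π⊥ ≈ (-0.707107, -1.707107); max(|x|,|y|,|x±y|/√2) = 1.707107 > 0.8 ⇒ ∉ W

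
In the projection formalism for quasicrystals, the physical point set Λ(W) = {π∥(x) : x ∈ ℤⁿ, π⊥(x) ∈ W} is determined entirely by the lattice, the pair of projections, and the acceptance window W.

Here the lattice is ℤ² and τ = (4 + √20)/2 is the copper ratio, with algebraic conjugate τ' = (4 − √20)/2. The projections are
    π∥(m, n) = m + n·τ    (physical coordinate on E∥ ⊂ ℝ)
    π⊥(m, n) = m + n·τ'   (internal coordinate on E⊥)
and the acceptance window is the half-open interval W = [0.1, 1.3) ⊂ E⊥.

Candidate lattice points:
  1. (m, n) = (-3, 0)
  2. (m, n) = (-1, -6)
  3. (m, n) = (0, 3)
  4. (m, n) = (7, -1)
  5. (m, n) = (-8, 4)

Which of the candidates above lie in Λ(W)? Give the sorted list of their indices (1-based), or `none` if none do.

Numerically τ ≈ 4.236068 and τ' = −1/τ ≈ -0.236068.
#1 (-3,0): internal coord -3 + (0)·τ' = -3.000000; -3.000000 ∉ [0.1, 1.3) → out
#2 (-1,-6): internal coord -1 + (-6)·τ' = +0.416408; +0.416408 ∈ [0.1, 1.3) → IN Λ
#3 (0,3): internal coord 0 + (3)·τ' = -0.708204; -0.708204 ∉ [0.1, 1.3) → out
#4 (7,-1): internal coord 7 + (-1)·τ' = +7.236068; +7.236068 ∉ [0.1, 1.3) → out
#5 (-8,4): internal coord -8 + (4)·τ' = -8.944272; -8.944272 ∉ [0.1, 1.3) → out

2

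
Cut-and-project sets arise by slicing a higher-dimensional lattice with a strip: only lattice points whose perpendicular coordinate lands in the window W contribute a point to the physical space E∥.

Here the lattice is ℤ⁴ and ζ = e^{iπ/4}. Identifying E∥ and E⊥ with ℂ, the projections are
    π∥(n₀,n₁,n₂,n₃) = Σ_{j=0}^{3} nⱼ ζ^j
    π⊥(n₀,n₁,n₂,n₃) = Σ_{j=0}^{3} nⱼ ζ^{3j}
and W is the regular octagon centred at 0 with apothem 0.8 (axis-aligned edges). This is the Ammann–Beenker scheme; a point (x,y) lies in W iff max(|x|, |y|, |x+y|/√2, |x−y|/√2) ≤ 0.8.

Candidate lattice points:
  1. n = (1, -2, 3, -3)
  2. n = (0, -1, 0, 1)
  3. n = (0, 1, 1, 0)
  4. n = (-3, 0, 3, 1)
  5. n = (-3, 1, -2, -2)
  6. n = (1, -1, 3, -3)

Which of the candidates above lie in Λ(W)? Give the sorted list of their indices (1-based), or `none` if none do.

3

π⊥(n) = n₀ + n₁ζ³ + n₂ζ⁶ + n₃ζ⁹ where ζ = e^{iπ/4}.
#1 (1, -2, 3, -3): internal (0.2929, -6.5355); octagon support 6.5355 vs apothem 0.8 → ∉ W
#2 (0, -1, 0, 1): internal (1.4142, 0.0000); octagon support 1.4142 vs apothem 0.8 → ∉ W
#3 (0, 1, 1, 0): internal (-0.7071, -0.2929); octagon support 0.7071 vs apothem 0.8 → ∈ W
#4 (-3, 0, 3, 1): internal (-2.2929, -2.2929); octagon support 3.2426 vs apothem 0.8 → ∉ W
#5 (-3, 1, -2, -2): internal (-5.1213, 1.2929); octagon support 5.1213 vs apothem 0.8 → ∉ W
#6 (1, -1, 3, -3): internal (-0.4142, -5.8284); octagon support 5.8284 vs apothem 0.8 → ∉ W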